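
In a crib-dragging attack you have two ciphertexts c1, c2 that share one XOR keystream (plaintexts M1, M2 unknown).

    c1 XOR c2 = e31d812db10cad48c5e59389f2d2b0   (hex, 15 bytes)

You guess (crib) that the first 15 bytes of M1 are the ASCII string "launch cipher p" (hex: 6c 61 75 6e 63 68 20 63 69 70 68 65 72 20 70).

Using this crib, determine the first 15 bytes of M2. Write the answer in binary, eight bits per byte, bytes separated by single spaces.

Since c1 ⊕ c2 = M1 ⊕ M2, XORing with the guessed M1 bytes yields the corresponding M2 bytes: M2 = (c1 ⊕ c2) ⊕ M1.
byte 0: 11100011 xor 01101100 = 10001111
byte 1: 00011101 xor 01100001 = 01111100
byte 2: 10000001 xor 01110101 = 11110100
byte 3: 00101101 xor 01101110 = 01000011
byte 4: 10110001 xor 01100011 = 11010010
byte 5: 00001100 xor 01101000 = 01100100
byte 6: 10101101 xor 00100000 = 10001101
byte 7: 01001000 xor 01100011 = 00101011
byte 8: 11000101 xor 01101001 = 10101100
byte 9: 11100101 xor 01110000 = 10010101
byte 10: 10010011 xor 01101000 = 11111011
byte 11: 10001001 xor 01100101 = 11101100
byte 12: 11110010 xor 01110010 = 10000000
byte 13: 11010010 xor 00100000 = 11110010
byte 14: 10110000 xor 01110000 = 11000000

10001111 01111100 11110100 01000011 11010010 01100100 10001101 00101011 10101100 10010101 11111011 11101100 10000000 11110010 11000000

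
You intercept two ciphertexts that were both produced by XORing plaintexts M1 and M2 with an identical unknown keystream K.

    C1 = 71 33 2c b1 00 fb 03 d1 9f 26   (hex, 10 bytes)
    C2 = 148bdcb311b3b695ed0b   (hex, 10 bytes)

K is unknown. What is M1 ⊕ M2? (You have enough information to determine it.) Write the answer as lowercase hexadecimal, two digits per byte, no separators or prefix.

C1 ⊕ C2 = (M1 ⊕ K) ⊕ (M2 ⊕ K) = M1 ⊕ M2 — the shared key cancels under XOR.
71 ^ 14 = 65
33 ^ 8b = b8
2c ^ dc = f0
b1 ^ b3 = 02
00 ^ 11 = 11
fb ^ b3 = 48
03 ^ b6 = b5
d1 ^ 95 = 44
9f ^ ed = 72
26 ^ 0b = 2d

65b8f0021148b544722d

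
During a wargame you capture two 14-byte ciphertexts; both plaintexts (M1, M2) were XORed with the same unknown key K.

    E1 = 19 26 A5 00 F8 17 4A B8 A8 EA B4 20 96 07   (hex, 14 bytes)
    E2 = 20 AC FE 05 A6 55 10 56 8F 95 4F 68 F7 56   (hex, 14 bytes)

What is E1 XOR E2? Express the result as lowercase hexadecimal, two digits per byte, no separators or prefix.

E1 ⊕ E2 = (M1 ⊕ K) ⊕ (M2 ⊕ K) = M1 ⊕ M2 — the shared key cancels under XOR.
byte 0: 19 xor 20 = 39
byte 1: 26 xor ac = 8a
byte 2: a5 xor fe = 5b
byte 3: 00 xor 05 = 05
byte 4: f8 xor a6 = 5e
byte 5: 17 xor 55 = 42
byte 6: 4a xor 10 = 5a
byte 7: b8 xor 56 = ee
byte 8: a8 xor 8f = 27
byte 9: ea xor 95 = 7f
byte 10: b4 xor 4f = fb
byte 11: 20 xor 68 = 48
byte 12: 96 xor f7 = 61
byte 13: 07 xor 56 = 51

398a5b055e425aee277ffb486151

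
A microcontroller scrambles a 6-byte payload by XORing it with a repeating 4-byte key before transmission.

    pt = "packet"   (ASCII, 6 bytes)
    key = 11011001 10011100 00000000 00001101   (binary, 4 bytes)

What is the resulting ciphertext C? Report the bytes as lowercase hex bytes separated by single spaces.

a9 fd 63 66 bc e8

The 4-byte key repeats, so the effective keystream is d9 9c 00 0d d9 9c.
byte 0: 70 xor d9 = a9
byte 1: 61 xor 9c = fd
byte 2: 63 xor 00 = 63
byte 3: 6b xor 0d = 66
byte 4: 65 xor d9 = bc
byte 5: 74 xor 9c = e8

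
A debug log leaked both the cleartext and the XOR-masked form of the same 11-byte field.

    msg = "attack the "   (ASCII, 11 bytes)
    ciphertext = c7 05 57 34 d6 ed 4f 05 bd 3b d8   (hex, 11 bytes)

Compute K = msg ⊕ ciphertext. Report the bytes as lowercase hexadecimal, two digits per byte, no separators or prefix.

Since ciphertext = msg ⊕ K, XORing both sides with msg gives K = msg ⊕ ciphertext.
01100001 xor 11000111 = 10100110
01110100 xor 00000101 = 01110001
01110100 xor 01010111 = 00100011
01100001 xor 00110100 = 01010101
01100011 xor 11010110 = 10110101
01101011 xor 11101101 = 10000110
00100000 xor 01001111 = 01101111
01110100 xor 00000101 = 01110001
01101000 xor 10111101 = 11010101
01100101 xor 00111011 = 01011110
00100000 xor 11011000 = 11111000

a6712355b5866f71d55ef8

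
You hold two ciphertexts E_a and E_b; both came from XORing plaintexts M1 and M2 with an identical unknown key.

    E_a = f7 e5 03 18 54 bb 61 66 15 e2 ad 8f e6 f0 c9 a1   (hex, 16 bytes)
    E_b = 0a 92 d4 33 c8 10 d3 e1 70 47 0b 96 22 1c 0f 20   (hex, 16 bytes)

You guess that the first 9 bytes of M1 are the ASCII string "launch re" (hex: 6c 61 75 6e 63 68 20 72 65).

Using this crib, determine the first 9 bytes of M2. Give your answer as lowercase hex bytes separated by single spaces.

91 16 a2 45 ff c3 92 f5 00

First, E_a ⊕ E_b = (M1 ⊕ K) ⊕ (M2 ⊕ K) = M1 ⊕ M2, so the key drops out. Then M2 = (M1 ⊕ M2) ⊕ M1 over the first 9 bytes.
byte 0: (f7 ^ 0a) ^ 6c = fd ^ 6c = 91
byte 1: (e5 ^ 92) ^ 61 = 77 ^ 61 = 16
byte 2: (03 ^ d4) ^ 75 = d7 ^ 75 = a2
byte 3: (18 ^ 33) ^ 6e = 2b ^ 6e = 45
byte 4: (54 ^ c8) ^ 63 = 9c ^ 63 = ff
byte 5: (bb ^ 10) ^ 68 = ab ^ 68 = c3
byte 6: (61 ^ d3) ^ 20 = b2 ^ 20 = 92
byte 7: (66 ^ e1) ^ 72 = 87 ^ 72 = f5
byte 8: (15 ^ 70) ^ 65 = 65 ^ 65 = 00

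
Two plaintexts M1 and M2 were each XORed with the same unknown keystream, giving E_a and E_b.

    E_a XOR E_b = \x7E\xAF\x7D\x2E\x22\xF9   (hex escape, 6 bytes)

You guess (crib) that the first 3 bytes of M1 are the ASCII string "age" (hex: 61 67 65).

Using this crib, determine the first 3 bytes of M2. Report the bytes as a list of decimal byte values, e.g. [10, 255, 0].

[31, 200, 24]

Since E_a ⊕ E_b = M1 ⊕ M2, XORing with the guessed M1 bytes yields the corresponding M2 bytes: M2 = (E_a ⊕ E_b) ⊕ M1.
01111110 ^ 01100001 = 00011111
10101111 ^ 01100111 = 11001000
01111101 ^ 01100101 = 00011000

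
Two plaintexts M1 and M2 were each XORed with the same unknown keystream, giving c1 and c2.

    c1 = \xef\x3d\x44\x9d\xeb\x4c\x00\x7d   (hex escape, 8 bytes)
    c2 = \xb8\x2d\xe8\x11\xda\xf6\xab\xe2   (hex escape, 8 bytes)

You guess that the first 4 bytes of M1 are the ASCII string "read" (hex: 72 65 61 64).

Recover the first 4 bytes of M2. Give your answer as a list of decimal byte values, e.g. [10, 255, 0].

[37, 117, 205, 232]

First, c1 ⊕ c2 = (M1 ⊕ K) ⊕ (M2 ⊕ K) = M1 ⊕ M2, so the key drops out. Then M2 = (M1 ⊕ M2) ⊕ M1 over the first 4 bytes.
byte 0: (ef ^ b8) ^ 72 = 57 ^ 72 = 25
byte 1: (3d ^ 2d) ^ 65 = 10 ^ 65 = 75
byte 2: (44 ^ e8) ^ 61 = ac ^ 61 = cd
byte 3: (9d ^ 11) ^ 64 = 8c ^ 64 = e8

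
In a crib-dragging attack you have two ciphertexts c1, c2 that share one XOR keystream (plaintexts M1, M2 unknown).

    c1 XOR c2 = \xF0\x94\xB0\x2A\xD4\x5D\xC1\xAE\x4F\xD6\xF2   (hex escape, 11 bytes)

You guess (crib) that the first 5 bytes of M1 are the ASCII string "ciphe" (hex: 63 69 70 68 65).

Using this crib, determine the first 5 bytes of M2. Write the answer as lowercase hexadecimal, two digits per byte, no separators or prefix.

93fdc042b1

Since c1 ⊕ c2 = M1 ⊕ M2, XORing with the guessed M1 bytes yields the corresponding M2 bytes: M2 = (c1 ⊕ c2) ⊕ M1.
byte 0: f0 XOR 63 = 93
byte 1: 94 XOR 69 = fd
byte 2: b0 XOR 70 = c0
byte 3: 2a XOR 68 = 42
byte 4: d4 XOR 65 = b1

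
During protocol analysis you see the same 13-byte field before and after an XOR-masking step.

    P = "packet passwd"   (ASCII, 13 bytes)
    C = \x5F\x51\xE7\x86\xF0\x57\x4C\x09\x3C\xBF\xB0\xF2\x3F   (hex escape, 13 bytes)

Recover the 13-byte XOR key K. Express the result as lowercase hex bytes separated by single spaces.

2f 30 84 ed 95 23 6c 79 5d cc c3 85 5b

Since C = P ⊕ K, XORing both sides with P gives K = P ⊕ C.
byte 0: 01110000 ⊕ 01011111 = 00101111
byte 1: 01100001 ⊕ 01010001 = 00110000
byte 2: 01100011 ⊕ 11100111 = 10000100
byte 3: 01101011 ⊕ 10000110 = 11101101
byte 4: 01100101 ⊕ 11110000 = 10010101
byte 5: 01110100 ⊕ 01010111 = 00100011
byte 6: 00100000 ⊕ 01001100 = 01101100
byte 7: 01110000 ⊕ 00001001 = 01111001
byte 8: 01100001 ⊕ 00111100 = 01011101
byte 9: 01110011 ⊕ 10111111 = 11001100
byte 10: 01110011 ⊕ 10110000 = 11000011
byte 11: 01110111 ⊕ 11110010 = 10000101
byte 12: 01100100 ⊕ 00111111 = 01011011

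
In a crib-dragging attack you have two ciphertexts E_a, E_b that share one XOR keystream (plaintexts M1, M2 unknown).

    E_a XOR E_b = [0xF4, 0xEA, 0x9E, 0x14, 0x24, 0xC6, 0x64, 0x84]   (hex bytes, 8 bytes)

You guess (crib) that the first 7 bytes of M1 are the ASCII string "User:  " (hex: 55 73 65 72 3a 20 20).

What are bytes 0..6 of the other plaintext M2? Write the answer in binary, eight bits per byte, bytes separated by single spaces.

Since E_a ⊕ E_b = M1 ⊕ M2, XORing with the guessed M1 bytes yields the corresponding M2 bytes: M2 = (E_a ⊕ E_b) ⊕ M1.
f4 xor 55 = a1
ea xor 73 = 99
9e xor 65 = fb
14 xor 72 = 66
24 xor 3a = 1e
c6 xor 20 = e6
64 xor 20 = 44

10100001 10011001 11111011 01100110 00011110 11100110 01000100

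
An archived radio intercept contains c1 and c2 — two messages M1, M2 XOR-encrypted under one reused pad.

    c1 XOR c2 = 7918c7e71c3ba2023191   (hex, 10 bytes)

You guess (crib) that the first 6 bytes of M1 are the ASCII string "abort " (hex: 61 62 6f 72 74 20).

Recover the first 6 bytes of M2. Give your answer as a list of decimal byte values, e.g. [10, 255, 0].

[24, 122, 168, 149, 104, 27]

Since c1 ⊕ c2 = M1 ⊕ M2, XORing with the guessed M1 bytes yields the corresponding M2 bytes: M2 = (c1 ⊕ c2) ⊕ M1.
byte 0: 79 XOR 61 = 18
byte 1: 18 XOR 62 = 7a
byte 2: c7 XOR 6f = a8
byte 3: e7 XOR 72 = 95
byte 4: 1c XOR 74 = 68
byte 5: 3b XOR 20 = 1b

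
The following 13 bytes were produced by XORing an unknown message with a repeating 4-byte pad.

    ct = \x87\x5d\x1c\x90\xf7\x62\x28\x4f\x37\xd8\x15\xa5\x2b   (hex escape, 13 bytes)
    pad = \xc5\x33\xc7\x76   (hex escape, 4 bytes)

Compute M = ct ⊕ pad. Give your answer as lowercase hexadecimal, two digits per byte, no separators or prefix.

426edbe63251ef39f2ebd2d3ee

The 4-byte key repeats, so the effective keystream is c5 33 c7 76 c5 33 c7 76 c5 33 c7 76 c5.
byte 0: 10000111 ⊕ 11000101 = 01000010
byte 1: 01011101 ⊕ 00110011 = 01101110
byte 2: 00011100 ⊕ 11000111 = 11011011
byte 3: 10010000 ⊕ 01110110 = 11100110
byte 4: 11110111 ⊕ 11000101 = 00110010
byte 5: 01100010 ⊕ 00110011 = 01010001
byte 6: 00101000 ⊕ 11000111 = 11101111
byte 7: 01001111 ⊕ 01110110 = 00111001
byte 8: 00110111 ⊕ 11000101 = 11110010
byte 9: 11011000 ⊕ 00110011 = 11101011
byte 10: 00010101 ⊕ 11000111 = 11010010
byte 11: 10100101 ⊕ 01110110 = 11010011
byte 12: 00101011 ⊕ 11000101 = 11101110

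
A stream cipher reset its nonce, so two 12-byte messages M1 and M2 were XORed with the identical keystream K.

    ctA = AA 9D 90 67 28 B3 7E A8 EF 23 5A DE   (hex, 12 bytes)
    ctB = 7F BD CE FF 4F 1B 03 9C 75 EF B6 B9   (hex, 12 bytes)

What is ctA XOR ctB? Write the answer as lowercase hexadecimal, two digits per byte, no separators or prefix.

d5205e9867a87d349accec67

ctA ⊕ ctB = (M1 ⊕ K) ⊕ (M2 ⊕ K) = M1 ⊕ M2 — the shared key cancels under XOR.
aa ⊕ 7f = d5
9d ⊕ bd = 20
90 ⊕ ce = 5e
67 ⊕ ff = 98
28 ⊕ 4f = 67
b3 ⊕ 1b = a8
7e ⊕ 03 = 7d
a8 ⊕ 9c = 34
ef ⊕ 75 = 9a
23 ⊕ ef = cc
5a ⊕ b6 = ec
de ⊕ b9 = 67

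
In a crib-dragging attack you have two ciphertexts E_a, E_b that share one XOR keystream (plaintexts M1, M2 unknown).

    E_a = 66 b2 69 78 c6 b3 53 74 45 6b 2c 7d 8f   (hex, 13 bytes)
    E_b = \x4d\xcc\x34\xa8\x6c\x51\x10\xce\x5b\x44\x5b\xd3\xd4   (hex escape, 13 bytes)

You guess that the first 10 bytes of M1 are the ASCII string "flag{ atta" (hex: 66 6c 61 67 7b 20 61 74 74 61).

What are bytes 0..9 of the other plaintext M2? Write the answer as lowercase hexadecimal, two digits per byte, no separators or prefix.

First, E_a ⊕ E_b = (M1 ⊕ K) ⊕ (M2 ⊕ K) = M1 ⊕ M2, so the key drops out. Then M2 = (M1 ⊕ M2) ⊕ M1 over the first 10 bytes.
byte 0: (66 xor 4d) xor 66 = 2b xor 66 = 4d
byte 1: (b2 xor cc) xor 6c = 7e xor 6c = 12
byte 2: (69 xor 34) xor 61 = 5d xor 61 = 3c
byte 3: (78 xor a8) xor 67 = d0 xor 67 = b7
byte 4: (c6 xor 6c) xor 7b = aa xor 7b = d1
byte 5: (b3 xor 51) xor 20 = e2 xor 20 = c2
byte 6: (53 xor 10) xor 61 = 43 xor 61 = 22
byte 7: (74 xor ce) xor 74 = ba xor 74 = ce
byte 8: (45 xor 5b) xor 74 = 1e xor 74 = 6a
byte 9: (6b xor 44) xor 61 = 2f xor 61 = 4e

4d123cb7d1c222ce6a4e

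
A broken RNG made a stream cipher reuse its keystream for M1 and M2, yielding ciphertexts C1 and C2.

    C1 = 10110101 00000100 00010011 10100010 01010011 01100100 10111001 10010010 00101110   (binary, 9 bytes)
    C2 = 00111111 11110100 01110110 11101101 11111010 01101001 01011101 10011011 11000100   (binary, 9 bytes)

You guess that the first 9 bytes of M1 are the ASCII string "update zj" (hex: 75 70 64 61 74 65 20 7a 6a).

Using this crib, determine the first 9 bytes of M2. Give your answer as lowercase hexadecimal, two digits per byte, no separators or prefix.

First, C1 ⊕ C2 = (M1 ⊕ K) ⊕ (M2 ⊕ K) = M1 ⊕ M2, so the key drops out. Then M2 = (M1 ⊕ M2) ⊕ M1 over the first 9 bytes.
byte 0: (b5 ^ 3f) ^ 75 = 8a ^ 75 = ff
byte 1: (04 ^ f4) ^ 70 = f0 ^ 70 = 80
byte 2: (13 ^ 76) ^ 64 = 65 ^ 64 = 01
byte 3: (a2 ^ ed) ^ 61 = 4f ^ 61 = 2e
byte 4: (53 ^ fa) ^ 74 = a9 ^ 74 = dd
byte 5: (64 ^ 69) ^ 65 = 0d ^ 65 = 68
byte 6: (b9 ^ 5d) ^ 20 = e4 ^ 20 = c4
byte 7: (92 ^ 9b) ^ 7a = 09 ^ 7a = 73
byte 8: (2e ^ c4) ^ 6a = ea ^ 6a = 80

ff80012edd68c47380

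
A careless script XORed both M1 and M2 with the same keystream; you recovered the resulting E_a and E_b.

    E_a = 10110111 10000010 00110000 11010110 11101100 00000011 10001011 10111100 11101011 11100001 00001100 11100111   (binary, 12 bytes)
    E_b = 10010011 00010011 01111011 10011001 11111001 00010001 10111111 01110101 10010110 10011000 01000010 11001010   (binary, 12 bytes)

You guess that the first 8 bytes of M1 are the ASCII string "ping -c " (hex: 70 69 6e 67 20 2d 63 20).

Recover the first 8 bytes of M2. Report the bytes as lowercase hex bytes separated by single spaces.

First, E_a ⊕ E_b = (M1 ⊕ K) ⊕ (M2 ⊕ K) = M1 ⊕ M2, so the key drops out. Then M2 = (M1 ⊕ M2) ⊕ M1 over the first 8 bytes.
byte 0: (b7 XOR 93) XOR 70 = 24 XOR 70 = 54
byte 1: (82 XOR 13) XOR 69 = 91 XOR 69 = f8
byte 2: (30 XOR 7b) XOR 6e = 4b XOR 6e = 25
byte 3: (d6 XOR 99) XOR 67 = 4f XOR 67 = 28
byte 4: (ec XOR f9) XOR 20 = 15 XOR 20 = 35
byte 5: (03 XOR 11) XOR 2d = 12 XOR 2d = 3f
byte 6: (8b XOR bf) XOR 63 = 34 XOR 63 = 57
byte 7: (bc XOR 75) XOR 20 = c9 XOR 20 = e9

54 f8 25 28 35 3f 57 e9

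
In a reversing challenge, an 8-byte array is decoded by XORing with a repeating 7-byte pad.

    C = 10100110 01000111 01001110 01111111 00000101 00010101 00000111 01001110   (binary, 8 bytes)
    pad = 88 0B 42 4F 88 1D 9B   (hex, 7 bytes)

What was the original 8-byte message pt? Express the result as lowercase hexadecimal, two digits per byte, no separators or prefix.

2e4c0c308d089cc6

The 7-byte key repeats, so the effective keystream is 88 0b 42 4f 88 1d 9b 88.
byte 0: 166 XOR 136 =  46
byte 1:  71 XOR  11 =  76
byte 2:  78 XOR  66 =  12
byte 3: 127 XOR  79 =  48
byte 4:   5 XOR 136 = 141
byte 5:  21 XOR  29 =   8
byte 6:   7 XOR 155 = 156
byte 7:  78 XOR 136 = 198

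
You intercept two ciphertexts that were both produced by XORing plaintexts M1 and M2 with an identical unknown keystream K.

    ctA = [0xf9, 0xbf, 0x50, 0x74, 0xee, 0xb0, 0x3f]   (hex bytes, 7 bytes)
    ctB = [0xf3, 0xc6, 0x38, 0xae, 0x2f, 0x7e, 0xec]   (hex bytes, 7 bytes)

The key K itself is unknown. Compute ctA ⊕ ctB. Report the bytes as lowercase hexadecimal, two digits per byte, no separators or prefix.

ctA ⊕ ctB = (M1 ⊕ K) ⊕ (M2 ⊕ K) = M1 ⊕ M2 — the shared key cancels under XOR.
f9 xor f3 = 0a
bf xor c6 = 79
50 xor 38 = 68
74 xor ae = da
ee xor 2f = c1
b0 xor 7e = ce
3f xor ec = d3

0a7968dac1ced3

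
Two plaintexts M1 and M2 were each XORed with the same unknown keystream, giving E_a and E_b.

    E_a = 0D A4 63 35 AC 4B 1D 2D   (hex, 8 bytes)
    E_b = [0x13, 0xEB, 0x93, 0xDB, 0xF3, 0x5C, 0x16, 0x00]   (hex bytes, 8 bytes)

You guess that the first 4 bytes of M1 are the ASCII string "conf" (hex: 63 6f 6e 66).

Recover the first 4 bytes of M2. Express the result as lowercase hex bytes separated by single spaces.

7d 20 9e 88

First, E_a ⊕ E_b = (M1 ⊕ K) ⊕ (M2 ⊕ K) = M1 ⊕ M2, so the key drops out. Then M2 = (M1 ⊕ M2) ⊕ M1 over the first 4 bytes.
byte 0: (0d xor 13) xor 63 = 1e xor 63 = 7d
byte 1: (a4 xor eb) xor 6f = 4f xor 6f = 20
byte 2: (63 xor 93) xor 6e = f0 xor 6e = 9e
byte 3: (35 xor db) xor 66 = ee xor 66 = 88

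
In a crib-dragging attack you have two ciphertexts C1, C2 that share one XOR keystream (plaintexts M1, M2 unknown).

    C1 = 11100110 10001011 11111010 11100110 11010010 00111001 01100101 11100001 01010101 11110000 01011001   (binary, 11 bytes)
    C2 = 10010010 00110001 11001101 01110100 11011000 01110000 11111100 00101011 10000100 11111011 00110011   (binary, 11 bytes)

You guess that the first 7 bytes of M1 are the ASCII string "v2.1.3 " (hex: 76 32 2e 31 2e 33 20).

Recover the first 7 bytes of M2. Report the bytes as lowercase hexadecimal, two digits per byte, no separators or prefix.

028819a3247ab9

First, C1 ⊕ C2 = (M1 ⊕ K) ⊕ (M2 ⊕ K) = M1 ⊕ M2, so the key drops out. Then M2 = (M1 ⊕ M2) ⊕ M1 over the first 7 bytes.
byte 0: (e6 ⊕ 92) ⊕ 76 = 74 ⊕ 76 = 02
byte 1: (8b ⊕ 31) ⊕ 32 = ba ⊕ 32 = 88
byte 2: (fa ⊕ cd) ⊕ 2e = 37 ⊕ 2e = 19
byte 3: (e6 ⊕ 74) ⊕ 31 = 92 ⊕ 31 = a3
byte 4: (d2 ⊕ d8) ⊕ 2e = 0a ⊕ 2e = 24
byte 5: (39 ⊕ 70) ⊕ 33 = 49 ⊕ 33 = 7a
byte 6: (65 ⊕ fc) ⊕ 20 = 99 ⊕ 20 = b9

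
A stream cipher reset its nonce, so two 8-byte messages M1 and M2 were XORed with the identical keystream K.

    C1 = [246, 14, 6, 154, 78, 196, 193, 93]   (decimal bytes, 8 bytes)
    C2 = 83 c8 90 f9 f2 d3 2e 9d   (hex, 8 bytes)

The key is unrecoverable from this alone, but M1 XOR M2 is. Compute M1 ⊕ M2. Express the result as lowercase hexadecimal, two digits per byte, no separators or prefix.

75c69663bc17efc0

C1 ⊕ C2 = (M1 ⊕ K) ⊕ (M2 ⊕ K) = M1 ⊕ M2 — the shared key cancels under XOR.
byte 0: f6 XOR 83 = 75
byte 1: 0e XOR c8 = c6
byte 2: 06 XOR 90 = 96
byte 3: 9a XOR f9 = 63
byte 4: 4e XOR f2 = bc
byte 5: c4 XOR d3 = 17
byte 6: c1 XOR 2e = ef
byte 7: 5d XOR 9d = c0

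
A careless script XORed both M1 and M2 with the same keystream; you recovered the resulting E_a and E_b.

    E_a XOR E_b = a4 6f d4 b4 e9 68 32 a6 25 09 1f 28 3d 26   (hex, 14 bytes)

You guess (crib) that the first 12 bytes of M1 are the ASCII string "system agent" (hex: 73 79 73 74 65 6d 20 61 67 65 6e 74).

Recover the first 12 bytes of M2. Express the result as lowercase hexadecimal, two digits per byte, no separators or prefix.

d716a7c08c0512c7426c715c

Since E_a ⊕ E_b = M1 ⊕ M2, XORing with the guessed M1 bytes yields the corresponding M2 bytes: M2 = (E_a ⊕ E_b) ⊕ M1.
164 xor 115 = 215
111 xor 121 =  22
212 xor 115 = 167
180 xor 116 = 192
233 xor 101 = 140
104 xor 109 =   5
 50 xor  32 =  18
166 xor  97 = 199
 37 xor 103 =  66
  9 xor 101 = 108
 31 xor 110 = 113
 40 xor 116 =  92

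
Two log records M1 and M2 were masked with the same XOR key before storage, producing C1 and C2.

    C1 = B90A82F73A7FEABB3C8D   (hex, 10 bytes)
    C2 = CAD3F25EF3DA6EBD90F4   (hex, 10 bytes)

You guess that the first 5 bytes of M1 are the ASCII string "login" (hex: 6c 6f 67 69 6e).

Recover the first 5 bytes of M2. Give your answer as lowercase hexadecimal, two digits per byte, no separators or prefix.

1fb617c0a7

First, C1 ⊕ C2 = (M1 ⊕ K) ⊕ (M2 ⊕ K) = M1 ⊕ M2, so the key drops out. Then M2 = (M1 ⊕ M2) ⊕ M1 over the first 5 bytes.
byte 0: (b9 xor ca) xor 6c = 73 xor 6c = 1f
byte 1: (0a xor d3) xor 6f = d9 xor 6f = b6
byte 2: (82 xor f2) xor 67 = 70 xor 67 = 17
byte 3: (f7 xor 5e) xor 69 = a9 xor 69 = c0
byte 4: (3a xor f3) xor 6e = c9 xor 6e = a7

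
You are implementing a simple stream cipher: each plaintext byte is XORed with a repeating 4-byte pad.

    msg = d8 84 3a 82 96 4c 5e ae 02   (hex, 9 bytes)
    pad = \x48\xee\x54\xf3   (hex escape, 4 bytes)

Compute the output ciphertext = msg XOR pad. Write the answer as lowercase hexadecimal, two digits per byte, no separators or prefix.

906a6e71dea20a5d4a

The 4-byte key repeats, so the effective keystream is 48 ee 54 f3 48 ee 54 f3 48.
byte 0: d8 ⊕ 48 = 90
byte 1: 84 ⊕ ee = 6a
byte 2: 3a ⊕ 54 = 6e
byte 3: 82 ⊕ f3 = 71
byte 4: 96 ⊕ 48 = de
byte 5: 4c ⊕ ee = a2
byte 6: 5e ⊕ 54 = 0a
byte 7: ae ⊕ f3 = 5d
byte 8: 02 ⊕ 48 = 4a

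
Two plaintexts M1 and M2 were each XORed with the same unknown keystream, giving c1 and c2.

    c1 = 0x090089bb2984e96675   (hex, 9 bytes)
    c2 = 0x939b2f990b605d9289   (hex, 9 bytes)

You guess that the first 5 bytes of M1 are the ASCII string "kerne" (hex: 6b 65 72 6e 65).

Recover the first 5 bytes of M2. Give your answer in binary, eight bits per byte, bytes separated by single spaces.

11110001 11111110 11010100 01001100 01000111

First, c1 ⊕ c2 = (M1 ⊕ K) ⊕ (M2 ⊕ K) = M1 ⊕ M2, so the key drops out. Then M2 = (M1 ⊕ M2) ⊕ M1 over the first 5 bytes.
byte 0: (09 ⊕ 93) ⊕ 6b = 9a ⊕ 6b = f1
byte 1: (00 ⊕ 9b) ⊕ 65 = 9b ⊕ 65 = fe
byte 2: (89 ⊕ 2f) ⊕ 72 = a6 ⊕ 72 = d4
byte 3: (bb ⊕ 99) ⊕ 6e = 22 ⊕ 6e = 4c
byte 4: (29 ⊕ 0b) ⊕ 65 = 22 ⊕ 65 = 47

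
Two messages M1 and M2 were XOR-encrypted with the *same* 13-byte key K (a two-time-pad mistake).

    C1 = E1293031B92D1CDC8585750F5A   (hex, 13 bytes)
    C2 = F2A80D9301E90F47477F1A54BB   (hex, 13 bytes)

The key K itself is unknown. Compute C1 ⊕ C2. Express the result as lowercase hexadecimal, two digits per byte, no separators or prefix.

13813da2b8c4139bc2fa6f5be1

C1 ⊕ C2 = (M1 ⊕ K) ⊕ (M2 ⊕ K) = M1 ⊕ M2 — the shared key cancels under XOR.
byte 0: 225 ⊕ 242 =  19
byte 1:  41 ⊕ 168 = 129
byte 2:  48 ⊕  13 =  61
byte 3:  49 ⊕ 147 = 162
byte 4: 185 ⊕   1 = 184
byte 5:  45 ⊕ 233 = 196
byte 6:  28 ⊕  15 =  19
byte 7: 220 ⊕  71 = 155
byte 8: 133 ⊕  71 = 194
byte 9: 133 ⊕ 127 = 250
byte 10: 117 ⊕  26 = 111
byte 11:  15 ⊕  84 =  91
byte 12:  90 ⊕ 187 = 225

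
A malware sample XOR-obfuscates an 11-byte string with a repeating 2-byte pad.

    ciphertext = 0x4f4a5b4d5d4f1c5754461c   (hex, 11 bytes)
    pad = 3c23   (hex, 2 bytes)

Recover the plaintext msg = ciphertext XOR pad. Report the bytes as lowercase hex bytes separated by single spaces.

73 69 67 6e 61 6c 20 74 68 65 20

The 2-byte key repeats, so the effective keystream is 3c 23 3c 23 3c 23 3c 23 3c 23 3c.
byte 0: 4f ^ 3c = 73
byte 1: 4a ^ 23 = 69
byte 2: 5b ^ 3c = 67
byte 3: 4d ^ 23 = 6e
byte 4: 5d ^ 3c = 61
byte 5: 4f ^ 23 = 6c
byte 6: 1c ^ 3c = 20
byte 7: 57 ^ 23 = 74
byte 8: 54 ^ 3c = 68
byte 9: 46 ^ 23 = 65
byte 10: 1c ^ 3c = 20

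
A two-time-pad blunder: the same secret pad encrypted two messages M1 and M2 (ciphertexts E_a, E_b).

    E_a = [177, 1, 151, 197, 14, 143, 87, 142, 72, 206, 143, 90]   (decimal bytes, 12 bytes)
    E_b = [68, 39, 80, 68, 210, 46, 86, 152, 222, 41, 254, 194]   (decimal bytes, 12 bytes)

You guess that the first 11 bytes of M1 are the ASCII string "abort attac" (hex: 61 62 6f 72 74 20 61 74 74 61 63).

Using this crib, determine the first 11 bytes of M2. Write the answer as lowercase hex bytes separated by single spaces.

First, E_a ⊕ E_b = (M1 ⊕ K) ⊕ (M2 ⊕ K) = M1 ⊕ M2, so the key drops out. Then M2 = (M1 ⊕ M2) ⊕ M1 over the first 11 bytes.
byte 0: (b1 ⊕ 44) ⊕ 61 = f5 ⊕ 61 = 94
byte 1: (01 ⊕ 27) ⊕ 62 = 26 ⊕ 62 = 44
byte 2: (97 ⊕ 50) ⊕ 6f = c7 ⊕ 6f = a8
byte 3: (c5 ⊕ 44) ⊕ 72 = 81 ⊕ 72 = f3
byte 4: (0e ⊕ d2) ⊕ 74 = dc ⊕ 74 = a8
byte 5: (8f ⊕ 2e) ⊕ 20 = a1 ⊕ 20 = 81
byte 6: (57 ⊕ 56) ⊕ 61 = 01 ⊕ 61 = 60
byte 7: (8e ⊕ 98) ⊕ 74 = 16 ⊕ 74 = 62
byte 8: (48 ⊕ de) ⊕ 74 = 96 ⊕ 74 = e2
byte 9: (ce ⊕ 29) ⊕ 61 = e7 ⊕ 61 = 86
byte 10: (8f ⊕ fe) ⊕ 63 = 71 ⊕ 63 = 12

94 44 a8 f3 a8 81 60 62 e2 86 12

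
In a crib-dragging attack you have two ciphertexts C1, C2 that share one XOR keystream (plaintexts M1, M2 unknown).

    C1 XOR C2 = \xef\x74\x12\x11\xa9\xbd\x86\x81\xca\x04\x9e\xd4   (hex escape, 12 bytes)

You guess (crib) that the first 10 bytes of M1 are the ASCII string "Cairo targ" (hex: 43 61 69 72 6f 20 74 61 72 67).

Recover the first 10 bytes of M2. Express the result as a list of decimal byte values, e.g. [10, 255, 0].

Since C1 ⊕ C2 = M1 ⊕ M2, XORing with the guessed M1 bytes yields the corresponding M2 bytes: M2 = (C1 ⊕ C2) ⊕ M1.
11101111 ^ 01000011 = 10101100
01110100 ^ 01100001 = 00010101
00010010 ^ 01101001 = 01111011
00010001 ^ 01110010 = 01100011
10101001 ^ 01101111 = 11000110
10111101 ^ 00100000 = 10011101
10000110 ^ 01110100 = 11110010
10000001 ^ 01100001 = 11100000
11001010 ^ 01110010 = 10111000
00000100 ^ 01100111 = 01100011

[172, 21, 123, 99, 198, 157, 242, 224, 184, 99]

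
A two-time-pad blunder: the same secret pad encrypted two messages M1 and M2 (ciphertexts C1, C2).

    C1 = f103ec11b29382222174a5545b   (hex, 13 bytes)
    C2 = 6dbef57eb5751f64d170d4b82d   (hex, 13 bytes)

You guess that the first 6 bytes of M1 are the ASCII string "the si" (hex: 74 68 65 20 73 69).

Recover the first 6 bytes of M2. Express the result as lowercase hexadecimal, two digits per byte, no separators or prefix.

e8d57c4f748f

First, C1 ⊕ C2 = (M1 ⊕ K) ⊕ (M2 ⊕ K) = M1 ⊕ M2, so the key drops out. Then M2 = (M1 ⊕ M2) ⊕ M1 over the first 6 bytes.
byte 0: (f1 ⊕ 6d) ⊕ 74 = 9c ⊕ 74 = e8
byte 1: (03 ⊕ be) ⊕ 68 = bd ⊕ 68 = d5
byte 2: (ec ⊕ f5) ⊕ 65 = 19 ⊕ 65 = 7c
byte 3: (11 ⊕ 7e) ⊕ 20 = 6f ⊕ 20 = 4f
byte 4: (b2 ⊕ b5) ⊕ 73 = 07 ⊕ 73 = 74
byte 5: (93 ⊕ 75) ⊕ 69 = e6 ⊕ 69 = 8f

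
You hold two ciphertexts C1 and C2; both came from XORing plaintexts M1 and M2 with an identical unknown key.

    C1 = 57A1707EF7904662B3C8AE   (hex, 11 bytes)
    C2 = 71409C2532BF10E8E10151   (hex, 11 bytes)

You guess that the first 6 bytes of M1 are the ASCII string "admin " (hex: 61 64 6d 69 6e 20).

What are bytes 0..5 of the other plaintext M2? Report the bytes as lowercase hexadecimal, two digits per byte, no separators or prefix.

First, C1 ⊕ C2 = (M1 ⊕ K) ⊕ (M2 ⊕ K) = M1 ⊕ M2, so the key drops out. Then M2 = (M1 ⊕ M2) ⊕ M1 over the first 6 bytes.
byte 0: (57 ⊕ 71) ⊕ 61 = 26 ⊕ 61 = 47
byte 1: (a1 ⊕ 40) ⊕ 64 = e1 ⊕ 64 = 85
byte 2: (70 ⊕ 9c) ⊕ 6d = ec ⊕ 6d = 81
byte 3: (7e ⊕ 25) ⊕ 69 = 5b ⊕ 69 = 32
byte 4: (f7 ⊕ 32) ⊕ 6e = c5 ⊕ 6e = ab
byte 5: (90 ⊕ bf) ⊕ 20 = 2f ⊕ 20 = 0f

47858132ab0f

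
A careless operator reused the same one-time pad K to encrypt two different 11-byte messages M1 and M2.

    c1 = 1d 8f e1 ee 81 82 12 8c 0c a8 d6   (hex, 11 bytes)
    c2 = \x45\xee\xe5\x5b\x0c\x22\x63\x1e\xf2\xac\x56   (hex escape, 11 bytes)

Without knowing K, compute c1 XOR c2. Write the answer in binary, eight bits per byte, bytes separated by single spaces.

c1 ⊕ c2 = (M1 ⊕ K) ⊕ (M2 ⊕ K) = M1 ⊕ M2 — the shared key cancels under XOR.
1d ^ 45 = 58
8f ^ ee = 61
e1 ^ e5 = 04
ee ^ 5b = b5
81 ^ 0c = 8d
82 ^ 22 = a0
12 ^ 63 = 71
8c ^ 1e = 92
0c ^ f2 = fe
a8 ^ ac = 04
d6 ^ 56 = 80

01011000 01100001 00000100 10110101 10001101 10100000 01110001 10010010 11111110 00000100 10000000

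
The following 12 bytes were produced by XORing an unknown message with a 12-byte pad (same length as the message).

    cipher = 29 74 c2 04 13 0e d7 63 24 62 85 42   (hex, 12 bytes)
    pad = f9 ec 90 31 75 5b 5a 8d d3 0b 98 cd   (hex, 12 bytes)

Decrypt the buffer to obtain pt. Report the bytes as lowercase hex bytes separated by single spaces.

d0 98 52 35 66 55 8d ee f7 69 1d 8f

byte 0: 29 ⊕ f9 = d0
byte 1: 74 ⊕ ec = 98
byte 2: c2 ⊕ 90 = 52
byte 3: 04 ⊕ 31 = 35
byte 4: 13 ⊕ 75 = 66
byte 5: 0e ⊕ 5b = 55
byte 6: d7 ⊕ 5a = 8d
byte 7: 63 ⊕ 8d = ee
byte 8: 24 ⊕ d3 = f7
byte 9: 62 ⊕ 0b = 69
byte 10: 85 ⊕ 98 = 1d
byte 11: 42 ⊕ cd = 8f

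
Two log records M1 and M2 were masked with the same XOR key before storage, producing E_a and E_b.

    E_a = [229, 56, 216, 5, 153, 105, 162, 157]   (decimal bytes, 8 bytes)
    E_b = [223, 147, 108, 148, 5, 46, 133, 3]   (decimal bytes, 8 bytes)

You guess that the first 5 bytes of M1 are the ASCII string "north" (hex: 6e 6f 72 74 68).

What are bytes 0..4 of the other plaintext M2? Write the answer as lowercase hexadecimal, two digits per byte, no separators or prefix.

54c4c6e5f4

First, E_a ⊕ E_b = (M1 ⊕ K) ⊕ (M2 ⊕ K) = M1 ⊕ M2, so the key drops out. Then M2 = (M1 ⊕ M2) ⊕ M1 over the first 5 bytes.
byte 0: (e5 xor df) xor 6e = 3a xor 6e = 54
byte 1: (38 xor 93) xor 6f = ab xor 6f = c4
byte 2: (d8 xor 6c) xor 72 = b4 xor 72 = c6
byte 3: (05 xor 94) xor 74 = 91 xor 74 = e5
byte 4: (99 xor 05) xor 68 = 9c xor 68 = f4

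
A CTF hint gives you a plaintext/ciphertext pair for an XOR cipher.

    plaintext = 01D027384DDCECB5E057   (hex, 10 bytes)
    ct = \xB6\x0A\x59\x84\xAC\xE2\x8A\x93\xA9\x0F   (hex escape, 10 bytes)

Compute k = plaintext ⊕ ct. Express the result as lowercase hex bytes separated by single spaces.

b7 da 7e bc e1 3e 66 26 49 58

Since ct = plaintext ⊕ k, XORing both sides with plaintext gives k = plaintext ⊕ ct.
  1 ^ 182 = 183
208 ^  10 = 218
 39 ^  89 = 126
 56 ^ 132 = 188
 77 ^ 172 = 225
220 ^ 226 =  62
236 ^ 138 = 102
181 ^ 147 =  38
224 ^ 169 =  73
 87 ^  15 =  88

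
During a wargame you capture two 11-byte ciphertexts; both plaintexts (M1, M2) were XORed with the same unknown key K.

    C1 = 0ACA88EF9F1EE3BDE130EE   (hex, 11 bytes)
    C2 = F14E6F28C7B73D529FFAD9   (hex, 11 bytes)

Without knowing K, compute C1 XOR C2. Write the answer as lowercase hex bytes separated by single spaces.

fb 84 e7 c7 58 a9 de ef 7e ca 37

C1 ⊕ C2 = (M1 ⊕ K) ⊕ (M2 ⊕ K) = M1 ⊕ M2 — the shared key cancels under XOR.
 10 ^ 241 = 251
202 ^  78 = 132
136 ^ 111 = 231
239 ^  40 = 199
159 ^ 199 =  88
 30 ^ 183 = 169
227 ^  61 = 222
189 ^  82 = 239
225 ^ 159 = 126
 48 ^ 250 = 202
238 ^ 217 =  55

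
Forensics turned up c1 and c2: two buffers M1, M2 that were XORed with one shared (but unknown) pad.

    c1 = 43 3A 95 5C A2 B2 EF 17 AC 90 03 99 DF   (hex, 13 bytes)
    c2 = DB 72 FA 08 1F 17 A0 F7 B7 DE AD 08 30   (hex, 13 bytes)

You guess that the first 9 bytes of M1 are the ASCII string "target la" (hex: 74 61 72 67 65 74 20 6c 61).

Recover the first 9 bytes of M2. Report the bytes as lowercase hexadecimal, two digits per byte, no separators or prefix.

First, c1 ⊕ c2 = (M1 ⊕ K) ⊕ (M2 ⊕ K) = M1 ⊕ M2, so the key drops out. Then M2 = (M1 ⊕ M2) ⊕ M1 over the first 9 bytes.
byte 0: (43 XOR db) XOR 74 = 98 XOR 74 = ec
byte 1: (3a XOR 72) XOR 61 = 48 XOR 61 = 29
byte 2: (95 XOR fa) XOR 72 = 6f XOR 72 = 1d
byte 3: (5c XOR 08) XOR 67 = 54 XOR 67 = 33
byte 4: (a2 XOR 1f) XOR 65 = bd XOR 65 = d8
byte 5: (b2 XOR 17) XOR 74 = a5 XOR 74 = d1
byte 6: (ef XOR a0) XOR 20 = 4f XOR 20 = 6f
byte 7: (17 XOR f7) XOR 6c = e0 XOR 6c = 8c
byte 8: (ac XOR b7) XOR 61 = 1b XOR 61 = 7a

ec291d33d8d16f8c7a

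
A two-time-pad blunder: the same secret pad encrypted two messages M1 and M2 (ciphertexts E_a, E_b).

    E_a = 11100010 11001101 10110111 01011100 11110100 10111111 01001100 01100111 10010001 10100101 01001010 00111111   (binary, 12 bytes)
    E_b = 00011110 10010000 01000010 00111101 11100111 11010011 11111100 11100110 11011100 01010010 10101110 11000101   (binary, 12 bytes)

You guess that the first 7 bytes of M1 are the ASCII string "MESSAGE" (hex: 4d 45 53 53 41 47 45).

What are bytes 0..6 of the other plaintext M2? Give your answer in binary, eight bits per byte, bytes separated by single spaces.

10110001 00011000 10100110 00110010 01010010 00101011 11110101

First, E_a ⊕ E_b = (M1 ⊕ K) ⊕ (M2 ⊕ K) = M1 ⊕ M2, so the key drops out. Then M2 = (M1 ⊕ M2) ⊕ M1 over the first 7 bytes.
byte 0: (e2 xor 1e) xor 4d = fc xor 4d = b1
byte 1: (cd xor 90) xor 45 = 5d xor 45 = 18
byte 2: (b7 xor 42) xor 53 = f5 xor 53 = a6
byte 3: (5c xor 3d) xor 53 = 61 xor 53 = 32
byte 4: (f4 xor e7) xor 41 = 13 xor 41 = 52
byte 5: (bf xor d3) xor 47 = 6c xor 47 = 2b
byte 6: (4c xor fc) xor 45 = b0 xor 45 = f5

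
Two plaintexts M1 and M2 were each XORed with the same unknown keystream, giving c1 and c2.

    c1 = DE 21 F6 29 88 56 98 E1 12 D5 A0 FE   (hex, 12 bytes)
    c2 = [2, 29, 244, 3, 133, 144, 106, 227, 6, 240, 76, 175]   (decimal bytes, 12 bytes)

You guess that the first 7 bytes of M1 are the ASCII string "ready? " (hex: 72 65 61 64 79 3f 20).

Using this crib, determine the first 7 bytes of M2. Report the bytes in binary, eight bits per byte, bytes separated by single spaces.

First, c1 ⊕ c2 = (M1 ⊕ K) ⊕ (M2 ⊕ K) = M1 ⊕ M2, so the key drops out. Then M2 = (M1 ⊕ M2) ⊕ M1 over the first 7 bytes.
byte 0: (de ⊕ 02) ⊕ 72 = dc ⊕ 72 = ae
byte 1: (21 ⊕ 1d) ⊕ 65 = 3c ⊕ 65 = 59
byte 2: (f6 ⊕ f4) ⊕ 61 = 02 ⊕ 61 = 63
byte 3: (29 ⊕ 03) ⊕ 64 = 2a ⊕ 64 = 4e
byte 4: (88 ⊕ 85) ⊕ 79 = 0d ⊕ 79 = 74
byte 5: (56 ⊕ 90) ⊕ 3f = c6 ⊕ 3f = f9
byte 6: (98 ⊕ 6a) ⊕ 20 = f2 ⊕ 20 = d2

10101110 01011001 01100011 01001110 01110100 11111001 11010010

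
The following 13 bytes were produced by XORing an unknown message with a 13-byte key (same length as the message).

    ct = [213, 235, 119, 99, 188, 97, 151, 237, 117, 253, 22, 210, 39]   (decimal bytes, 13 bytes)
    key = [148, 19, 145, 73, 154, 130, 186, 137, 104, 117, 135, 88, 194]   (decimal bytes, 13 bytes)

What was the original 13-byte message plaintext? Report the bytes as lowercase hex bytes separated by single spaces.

41 f8 e6 2a 26 e3 2d 64 1d 88 91 8a e5

byte 0: 213 xor 148 =  65
byte 1: 235 xor  19 = 248
byte 2: 119 xor 145 = 230
byte 3:  99 xor  73 =  42
byte 4: 188 xor 154 =  38
byte 5:  97 xor 130 = 227
byte 6: 151 xor 186 =  45
byte 7: 237 xor 137 = 100
byte 8: 117 xor 104 =  29
byte 9: 253 xor 117 = 136
byte 10:  22 xor 135 = 145
byte 11: 210 xor  88 = 138
byte 12:  39 xor 194 = 229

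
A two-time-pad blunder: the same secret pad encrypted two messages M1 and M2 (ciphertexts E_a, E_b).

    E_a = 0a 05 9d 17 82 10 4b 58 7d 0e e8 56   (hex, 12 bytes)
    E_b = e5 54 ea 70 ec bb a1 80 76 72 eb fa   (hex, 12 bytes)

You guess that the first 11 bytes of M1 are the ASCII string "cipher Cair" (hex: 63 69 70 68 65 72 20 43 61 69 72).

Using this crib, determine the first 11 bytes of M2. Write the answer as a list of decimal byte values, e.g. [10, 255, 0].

[140, 56, 7, 15, 11, 217, 202, 155, 106, 21, 113]

First, E_a ⊕ E_b = (M1 ⊕ K) ⊕ (M2 ⊕ K) = M1 ⊕ M2, so the key drops out. Then M2 = (M1 ⊕ M2) ⊕ M1 over the first 11 bytes.
byte 0: (0a xor e5) xor 63 = ef xor 63 = 8c
byte 1: (05 xor 54) xor 69 = 51 xor 69 = 38
byte 2: (9d xor ea) xor 70 = 77 xor 70 = 07
byte 3: (17 xor 70) xor 68 = 67 xor 68 = 0f
byte 4: (82 xor ec) xor 65 = 6e xor 65 = 0b
byte 5: (10 xor bb) xor 72 = ab xor 72 = d9
byte 6: (4b xor a1) xor 20 = ea xor 20 = ca
byte 7: (58 xor 80) xor 43 = d8 xor 43 = 9b
byte 8: (7d xor 76) xor 61 = 0b xor 61 = 6a
byte 9: (0e xor 72) xor 69 = 7c xor 69 = 15
byte 10: (e8 xor eb) xor 72 = 03 xor 72 = 71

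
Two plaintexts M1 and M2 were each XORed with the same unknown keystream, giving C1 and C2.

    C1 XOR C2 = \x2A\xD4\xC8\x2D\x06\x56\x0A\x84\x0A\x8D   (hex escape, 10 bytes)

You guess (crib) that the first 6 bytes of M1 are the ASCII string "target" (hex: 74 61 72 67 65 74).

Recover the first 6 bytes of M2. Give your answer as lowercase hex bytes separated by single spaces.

Since C1 ⊕ C2 = M1 ⊕ M2, XORing with the guessed M1 bytes yields the corresponding M2 bytes: M2 = (C1 ⊕ C2) ⊕ M1.
byte 0: 00101010 ^ 01110100 = 01011110
byte 1: 11010100 ^ 01100001 = 10110101
byte 2: 11001000 ^ 01110010 = 10111010
byte 3: 00101101 ^ 01100111 = 01001010
byte 4: 00000110 ^ 01100101 = 01100011
byte 5: 01010110 ^ 01110100 = 00100010

5e b5 ba 4a 63 22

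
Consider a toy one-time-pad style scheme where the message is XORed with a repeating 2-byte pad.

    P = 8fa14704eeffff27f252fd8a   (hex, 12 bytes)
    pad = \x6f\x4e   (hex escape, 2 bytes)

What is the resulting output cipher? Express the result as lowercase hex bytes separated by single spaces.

e0 ef 28 4a 81 b1 90 69 9d 1c 92 c4

The 2-byte key repeats, so the effective keystream is 6f 4e 6f 4e 6f 4e 6f 4e 6f 4e 6f 4e.
byte 0: 10001111 ⊕ 01101111 = 11100000
byte 1: 10100001 ⊕ 01001110 = 11101111
byte 2: 01000111 ⊕ 01101111 = 00101000
byte 3: 00000100 ⊕ 01001110 = 01001010
byte 4: 11101110 ⊕ 01101111 = 10000001
byte 5: 11111111 ⊕ 01001110 = 10110001
byte 6: 11111111 ⊕ 01101111 = 10010000
byte 7: 00100111 ⊕ 01001110 = 01101001
byte 8: 11110010 ⊕ 01101111 = 10011101
byte 9: 01010010 ⊕ 01001110 = 00011100
byte 10: 11111101 ⊕ 01101111 = 10010010
byte 11: 10001010 ⊕ 01001110 = 11000100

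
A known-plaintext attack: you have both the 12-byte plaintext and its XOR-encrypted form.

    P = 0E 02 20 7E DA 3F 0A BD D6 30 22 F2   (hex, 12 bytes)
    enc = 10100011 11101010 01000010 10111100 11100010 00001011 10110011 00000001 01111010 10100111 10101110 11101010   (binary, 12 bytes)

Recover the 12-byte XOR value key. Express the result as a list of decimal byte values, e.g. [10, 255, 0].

Since enc = P ⊕ key, XORing both sides with P gives key = P ⊕ enc.
0e ⊕ a3 = ad
02 ⊕ ea = e8
20 ⊕ 42 = 62
7e ⊕ bc = c2
da ⊕ e2 = 38
3f ⊕ 0b = 34
0a ⊕ b3 = b9
bd ⊕ 01 = bc
d6 ⊕ 7a = ac
30 ⊕ a7 = 97
22 ⊕ ae = 8c
f2 ⊕ ea = 18

[173, 232, 98, 194, 56, 52, 185, 188, 172, 151, 140, 24]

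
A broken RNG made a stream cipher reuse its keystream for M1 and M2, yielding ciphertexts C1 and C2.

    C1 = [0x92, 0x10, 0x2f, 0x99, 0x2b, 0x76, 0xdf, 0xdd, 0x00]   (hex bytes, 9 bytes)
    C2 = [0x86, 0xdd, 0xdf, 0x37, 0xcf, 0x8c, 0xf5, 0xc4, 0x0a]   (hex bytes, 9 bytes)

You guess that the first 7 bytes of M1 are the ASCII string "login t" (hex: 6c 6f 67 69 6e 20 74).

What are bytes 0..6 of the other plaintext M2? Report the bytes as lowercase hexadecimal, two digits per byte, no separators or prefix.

78a297c78ada5e

First, C1 ⊕ C2 = (M1 ⊕ K) ⊕ (M2 ⊕ K) = M1 ⊕ M2, so the key drops out. Then M2 = (M1 ⊕ M2) ⊕ M1 over the first 7 bytes.
byte 0: (92 xor 86) xor 6c = 14 xor 6c = 78
byte 1: (10 xor dd) xor 6f = cd xor 6f = a2
byte 2: (2f xor df) xor 67 = f0 xor 67 = 97
byte 3: (99 xor 37) xor 69 = ae xor 69 = c7
byte 4: (2b xor cf) xor 6e = e4 xor 6e = 8a
byte 5: (76 xor 8c) xor 20 = fa xor 20 = da
byte 6: (df xor f5) xor 74 = 2a xor 74 = 5e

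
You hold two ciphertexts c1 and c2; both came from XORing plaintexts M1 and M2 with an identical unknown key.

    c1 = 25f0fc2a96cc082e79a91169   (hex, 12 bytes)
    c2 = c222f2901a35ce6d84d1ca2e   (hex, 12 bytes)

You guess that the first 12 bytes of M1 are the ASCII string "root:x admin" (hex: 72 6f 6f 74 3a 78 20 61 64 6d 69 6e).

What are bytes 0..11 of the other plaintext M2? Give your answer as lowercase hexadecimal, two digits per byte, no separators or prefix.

95bd61ceb681e6229915b229

First, c1 ⊕ c2 = (M1 ⊕ K) ⊕ (M2 ⊕ K) = M1 ⊕ M2, so the key drops out. Then M2 = (M1 ⊕ M2) ⊕ M1 over the first 12 bytes.
byte 0: (25 ^ c2) ^ 72 = e7 ^ 72 = 95
byte 1: (f0 ^ 22) ^ 6f = d2 ^ 6f = bd
byte 2: (fc ^ f2) ^ 6f = 0e ^ 6f = 61
byte 3: (2a ^ 90) ^ 74 = ba ^ 74 = ce
byte 4: (96 ^ 1a) ^ 3a = 8c ^ 3a = b6
byte 5: (cc ^ 35) ^ 78 = f9 ^ 78 = 81
byte 6: (08 ^ ce) ^ 20 = c6 ^ 20 = e6
byte 7: (2e ^ 6d) ^ 61 = 43 ^ 61 = 22
byte 8: (79 ^ 84) ^ 64 = fd ^ 64 = 99
byte 9: (a9 ^ d1) ^ 6d = 78 ^ 6d = 15
byte 10: (11 ^ ca) ^ 69 = db ^ 69 = b2
byte 11: (69 ^ 2e) ^ 6e = 47 ^ 6e = 29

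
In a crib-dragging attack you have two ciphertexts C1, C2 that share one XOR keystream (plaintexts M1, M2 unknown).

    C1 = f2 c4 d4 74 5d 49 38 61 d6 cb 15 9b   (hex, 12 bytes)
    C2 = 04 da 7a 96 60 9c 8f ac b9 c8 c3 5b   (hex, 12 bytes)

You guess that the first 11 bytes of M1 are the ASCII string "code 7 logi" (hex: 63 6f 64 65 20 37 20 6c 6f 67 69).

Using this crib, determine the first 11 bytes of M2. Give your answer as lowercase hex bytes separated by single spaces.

First, C1 ⊕ C2 = (M1 ⊕ K) ⊕ (M2 ⊕ K) = M1 ⊕ M2, so the key drops out. Then M2 = (M1 ⊕ M2) ⊕ M1 over the first 11 bytes.
byte 0: (f2 xor 04) xor 63 = f6 xor 63 = 95
byte 1: (c4 xor da) xor 6f = 1e xor 6f = 71
byte 2: (d4 xor 7a) xor 64 = ae xor 64 = ca
byte 3: (74 xor 96) xor 65 = e2 xor 65 = 87
byte 4: (5d xor 60) xor 20 = 3d xor 20 = 1d
byte 5: (49 xor 9c) xor 37 = d5 xor 37 = e2
byte 6: (38 xor 8f) xor 20 = b7 xor 20 = 97
byte 7: (61 xor ac) xor 6c = cd xor 6c = a1
byte 8: (d6 xor b9) xor 6f = 6f xor 6f = 00
byte 9: (cb xor c8) xor 67 = 03 xor 67 = 64
byte 10: (15 xor c3) xor 69 = d6 xor 69 = bf

95 71 ca 87 1d e2 97 a1 00 64 bf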